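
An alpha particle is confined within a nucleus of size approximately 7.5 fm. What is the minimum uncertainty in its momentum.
7.030 × 10^-21 kg·m/s

Using the Heisenberg uncertainty principle:
ΔxΔp ≥ ℏ/2

With Δx ≈ L = 7.500e-15 m (the confinement size):
Δp_min = ℏ/(2Δx)
Δp_min = (1.055e-34 J·s) / (2 × 7.500e-15 m)
Δp_min = 7.030e-21 kg·m/s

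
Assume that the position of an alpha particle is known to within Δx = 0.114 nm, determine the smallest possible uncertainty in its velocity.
69.610 m/s

Using the Heisenberg uncertainty principle and Δp = mΔv:
ΔxΔp ≥ ℏ/2
Δx(mΔv) ≥ ℏ/2

The minimum uncertainty in velocity is:
Δv_min = ℏ/(2mΔx)
Δv_min = (1.055e-34 J·s) / (2 × 6.645e-27 kg × 1.140e-10 m)
Δv_min = 6.961e+01 m/s = 69.610 m/s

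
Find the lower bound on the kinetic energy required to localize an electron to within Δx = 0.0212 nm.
21.193 eV

Localizing a particle requires giving it sufficient momentum uncertainty:

1. From uncertainty principle: Δp ≥ ℏ/(2Δx)
   Δp_min = (1.055e-34 J·s) / (2 × 2.120e-11 m)
   Δp_min = 2.487e-24 kg·m/s

2. This momentum uncertainty corresponds to kinetic energy:
   KE ≈ (Δp)²/(2m) = (2.487e-24)²/(2 × 9.109e-31 kg)
   KE = 3.395e-18 J = 21.193 eV

Tighter localization requires more energy.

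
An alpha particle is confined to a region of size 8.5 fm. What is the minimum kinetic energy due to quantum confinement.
18.073 keV

Using the uncertainty principle:

1. Position uncertainty: Δx ≈ 8.500e-15 m
2. Minimum momentum uncertainty: Δp = ℏ/(2Δx) = 6.203e-21 kg·m/s
3. Minimum kinetic energy:
   KE = (Δp)²/(2m) = (6.203e-21)²/(2 × 6.645e-27 kg)
   KE = 2.896e-15 J = 18.073 keV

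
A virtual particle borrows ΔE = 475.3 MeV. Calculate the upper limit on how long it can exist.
6.924 × 10^-25 s

Using the energy-time uncertainty principle:
ΔEΔt ≥ ℏ/2

For a virtual particle borrowing energy ΔE, the maximum lifetime is:
Δt_max = ℏ/(2ΔE)

Converting energy:
ΔE = 475.3 MeV = 7.615e-11 J

Δt_max = (1.055e-34 J·s) / (2 × 7.615e-11 J)
Δt_max = 6.924e-25 s = 6.924 × 10^-25 s

Virtual particles with higher borrowed energy exist for shorter times.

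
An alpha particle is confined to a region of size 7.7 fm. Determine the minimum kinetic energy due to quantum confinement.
22.024 keV

Using the uncertainty principle:

1. Position uncertainty: Δx ≈ 7.700e-15 m
2. Minimum momentum uncertainty: Δp = ℏ/(2Δx) = 6.848e-21 kg·m/s
3. Minimum kinetic energy:
   KE = (Δp)²/(2m) = (6.848e-21)²/(2 × 6.645e-27 kg)
   KE = 3.529e-15 J = 22.024 keV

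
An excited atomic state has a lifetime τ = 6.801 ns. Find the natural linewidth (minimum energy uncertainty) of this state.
48.391 neV

Using the energy-time uncertainty principle:
ΔEΔt ≥ ℏ/2

The lifetime τ represents the time uncertainty Δt.
The natural linewidth (minimum energy uncertainty) is:

ΔE = ℏ/(2τ)
ΔE = (1.055e-34 J·s) / (2 × 6.801e-09 s)
ΔE = 7.753e-27 J = 48.391 neV

This natural linewidth limits the precision of spectroscopic measurements.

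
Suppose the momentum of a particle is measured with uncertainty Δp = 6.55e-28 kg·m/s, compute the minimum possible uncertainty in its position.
80.502 nm

Using the Heisenberg uncertainty principle:
ΔxΔp ≥ ℏ/2

The minimum uncertainty in position is:
Δx_min = ℏ/(2Δp)
Δx_min = (1.055e-34 J·s) / (2 × 6.550e-28 kg·m/s)
Δx_min = 8.050e-08 m = 80.502 nm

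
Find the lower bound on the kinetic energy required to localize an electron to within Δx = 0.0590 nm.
2.736 eV

Localizing a particle requires giving it sufficient momentum uncertainty:

1. From uncertainty principle: Δp ≥ ℏ/(2Δx)
   Δp_min = (1.055e-34 J·s) / (2 × 5.900e-11 m)
   Δp_min = 8.937e-25 kg·m/s

2. This momentum uncertainty corresponds to kinetic energy:
   KE ≈ (Δp)²/(2m) = (8.937e-25)²/(2 × 9.109e-31 kg)
   KE = 4.384e-19 J = 2.736 eV

Tighter localization requires more energy.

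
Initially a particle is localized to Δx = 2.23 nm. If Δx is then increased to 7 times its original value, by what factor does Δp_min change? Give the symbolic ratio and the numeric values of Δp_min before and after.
Original Δp_min = 2.365 × 10^-26 kg·m/s; new Δp'_min = 3.378 × 10^-27 kg·m/s; ratio Δp'_min/Δp_min = 1/7.

From the uncertainty principle ΔxΔp ≥ ℏ/2, the minimum momentum uncertainty is Δp_min = ℏ/(2Δx).

Original (Δx = 2.23 nm = 2.230e-09 m):
Δp_min = (1.055e-34 J·s)/(2 × 2.230e-09 m) = 2.365e-26 kg·m/s

When Δx → 7Δx:
Δp'_min = ℏ/(2 × 7Δx) = (1/7) × ℏ/(2Δx) = (1/7) × Δp_min
Δp'_min = 1/7 × 2.365e-26 kg·m/s = 3.378e-27 kg·m/s

Since Δp_min ∝ 1/Δx, when Δx is increased to 7 times its original value, Δp_min decreases to 1/7 of its original value.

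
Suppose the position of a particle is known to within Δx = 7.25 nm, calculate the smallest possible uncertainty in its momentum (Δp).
7.273 × 10^-27 kg·m/s

Using the Heisenberg uncertainty principle:
ΔxΔp ≥ ℏ/2

The minimum uncertainty in momentum is:
Δp_min = ℏ/(2Δx)
Δp_min = (1.055e-34 J·s) / (2 × 7.250e-09 m)
Δp_min = 7.273e-27 kg·m/s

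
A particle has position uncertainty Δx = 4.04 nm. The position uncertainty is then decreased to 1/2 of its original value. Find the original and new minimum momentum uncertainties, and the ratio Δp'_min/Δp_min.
Original Δp_min = 1.305 × 10^-26 kg·m/s; new Δp'_min = 2.610 × 10^-26 kg·m/s; ratio Δp'_min/Δp_min = 2.

From the uncertainty principle ΔxΔp ≥ ℏ/2, the minimum momentum uncertainty is Δp_min = ℏ/(2Δx).

Original (Δx = 4.04 nm = 4.040e-09 m):
Δp_min = (1.055e-34 J·s)/(2 × 4.040e-09 m) = 1.305e-26 kg·m/s

When Δx → (1/2)Δx:
Δp'_min = ℏ/(2 × (1/2)Δx) = 2 × ℏ/(2Δx) = 2 × Δp_min
Δp'_min = 2 × 1.305e-26 kg·m/s = 2.610e-26 kg·m/s

Since Δp_min ∝ 1/Δx, when Δx is decreased to 1/2 of its original value, Δp_min increases to 2 times its original value.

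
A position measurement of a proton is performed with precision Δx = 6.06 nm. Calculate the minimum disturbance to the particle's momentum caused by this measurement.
8.701 × 10^-27 kg·m/s

The uncertainty principle implies that measuring position disturbs momentum:
ΔxΔp ≥ ℏ/2

When we measure position with precision Δx, we necessarily introduce a momentum uncertainty:
Δp ≥ ℏ/(2Δx)
Δp_min = (1.055e-34 J·s) / (2 × 6.060e-09 m)
Δp_min = 8.701e-27 kg·m/s

The more precisely we measure position, the greater the momentum disturbance.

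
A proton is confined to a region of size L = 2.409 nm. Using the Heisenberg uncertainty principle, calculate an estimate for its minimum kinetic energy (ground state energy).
893.883 neV

Using the uncertainty principle to estimate ground state energy:

1. The position uncertainty is approximately the confinement size:
   Δx ≈ L = 2.409e-09 m

2. From ΔxΔp ≥ ℏ/2, the minimum momentum uncertainty is:
   Δp ≈ ℏ/(2L) = 2.189e-26 kg·m/s

3. The kinetic energy is approximately:
   KE ≈ (Δp)²/(2m) = (2.189e-26)²/(2 × 1.673e-27 kg)
   KE ≈ 1.432e-25 J = 893.883 neV

This is an order-of-magnitude estimate of the ground state energy.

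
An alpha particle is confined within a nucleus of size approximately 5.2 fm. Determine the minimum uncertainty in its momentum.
1.014 × 10^-20 kg·m/s

Using the Heisenberg uncertainty principle:
ΔxΔp ≥ ℏ/2

With Δx ≈ L = 5.200e-15 m (the confinement size):
Δp_min = ℏ/(2Δx)
Δp_min = (1.055e-34 J·s) / (2 × 5.200e-15 m)
Δp_min = 1.014e-20 kg·m/s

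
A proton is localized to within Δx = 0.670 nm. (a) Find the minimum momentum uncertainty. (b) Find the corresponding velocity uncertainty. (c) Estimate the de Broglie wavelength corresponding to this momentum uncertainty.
(a) Δp_min = 7.870 × 10^-26 kg·m/s
(b) Δv_min = 47.052 m/s
(c) λ_dB = 8.419 nm

Step-by-step:

(a) From the uncertainty principle:
Δp_min = ℏ/(2Δx) = (1.055e-34 J·s)/(2 × 6.700e-10 m) = 7.870e-26 kg·m/s

(b) The velocity uncertainty:
Δv = Δp/m = (7.870e-26 kg·m/s)/(1.673e-27 kg) = 4.705e+01 m/s = 47.052 m/s

(c) The de Broglie wavelength for this momentum:
λ = h/p = (6.626e-34 J·s)/(7.870e-26 kg·m/s) = 8.419e-09 m = 8.419 nm

Note: The de Broglie wavelength is comparable to the localization size, as expected from wave-particle duality.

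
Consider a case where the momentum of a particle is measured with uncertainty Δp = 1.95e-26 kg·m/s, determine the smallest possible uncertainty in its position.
2.704 nm

Using the Heisenberg uncertainty principle:
ΔxΔp ≥ ℏ/2

The minimum uncertainty in position is:
Δx_min = ℏ/(2Δp)
Δx_min = (1.055e-34 J·s) / (2 × 1.950e-26 kg·m/s)
Δx_min = 2.704e-09 m = 2.704 nm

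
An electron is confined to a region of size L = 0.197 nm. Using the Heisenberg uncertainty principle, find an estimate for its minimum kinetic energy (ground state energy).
245.432 meV

Using the uncertainty principle to estimate ground state energy:

1. The position uncertainty is approximately the confinement size:
   Δx ≈ L = 1.970e-10 m

2. From ΔxΔp ≥ ℏ/2, the minimum momentum uncertainty is:
   Δp ≈ ℏ/(2L) = 2.677e-25 kg·m/s

3. The kinetic energy is approximately:
   KE ≈ (Δp)²/(2m) = (2.677e-25)²/(2 × 9.109e-31 kg)
   KE ≈ 3.932e-20 J = 245.432 meV

This is an order-of-magnitude estimate of the ground state energy.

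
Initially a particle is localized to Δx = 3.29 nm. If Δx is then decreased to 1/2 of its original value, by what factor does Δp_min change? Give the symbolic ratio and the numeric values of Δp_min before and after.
Original Δp_min = 1.603 × 10^-26 kg·m/s; new Δp'_min = 3.205 × 10^-26 kg·m/s; ratio Δp'_min/Δp_min = 2.

From the uncertainty principle ΔxΔp ≥ ℏ/2, the minimum momentum uncertainty is Δp_min = ℏ/(2Δx).

Original (Δx = 3.29 nm = 3.290e-09 m):
Δp_min = (1.055e-34 J·s)/(2 × 3.290e-09 m) = 1.603e-26 kg·m/s

When Δx → (1/2)Δx:
Δp'_min = ℏ/(2 × (1/2)Δx) = 2 × ℏ/(2Δx) = 2 × Δp_min
Δp'_min = 2 × 1.603e-26 kg·m/s = 3.205e-26 kg·m/s

Since Δp_min ∝ 1/Δx, when Δx is decreased to 1/2 of its original value, Δp_min increases to 2 times its original value.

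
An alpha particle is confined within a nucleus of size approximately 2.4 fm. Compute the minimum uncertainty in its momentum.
2.197 × 10^-20 kg·m/s

Using the Heisenberg uncertainty principle:
ΔxΔp ≥ ℏ/2

With Δx ≈ L = 2.400e-15 m (the confinement size):
Δp_min = ℏ/(2Δx)
Δp_min = (1.055e-34 J·s) / (2 × 2.400e-15 m)
Δp_min = 2.197e-20 kg·m/s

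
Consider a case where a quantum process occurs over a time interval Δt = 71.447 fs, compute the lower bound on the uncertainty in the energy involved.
4.606 meV

Using the energy-time uncertainty principle:
ΔEΔt ≥ ℏ/2

The minimum uncertainty in energy is:
ΔE_min = ℏ/(2Δt)
ΔE_min = (1.055e-34 J·s) / (2 × 7.145e-14 s)
ΔE_min = 7.380e-22 J = 4.606 meV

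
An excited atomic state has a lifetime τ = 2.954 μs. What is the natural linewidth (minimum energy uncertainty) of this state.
111.410 peV

Using the energy-time uncertainty principle:
ΔEΔt ≥ ℏ/2

The lifetime τ represents the time uncertainty Δt.
The natural linewidth (minimum energy uncertainty) is:

ΔE = ℏ/(2τ)
ΔE = (1.055e-34 J·s) / (2 × 2.954e-06 s)
ΔE = 1.785e-29 J = 111.410 peV

This natural linewidth limits the precision of spectroscopic measurements.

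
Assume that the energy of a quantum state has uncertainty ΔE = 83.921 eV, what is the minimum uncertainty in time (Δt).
3.922 as

Using the energy-time uncertainty principle:
ΔEΔt ≥ ℏ/2

The minimum uncertainty in time is:
Δt_min = ℏ/(2ΔE)
Δt_min = (1.055e-34 J·s) / (2 × 1.345e-17 J)
Δt_min = 3.922e-18 s = 3.922 as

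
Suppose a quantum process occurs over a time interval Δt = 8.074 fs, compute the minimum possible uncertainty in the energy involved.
40.761 meV

Using the energy-time uncertainty principle:
ΔEΔt ≥ ℏ/2

The minimum uncertainty in energy is:
ΔE_min = ℏ/(2Δt)
ΔE_min = (1.055e-34 J·s) / (2 × 8.074e-15 s)
ΔE_min = 6.531e-21 J = 40.761 meV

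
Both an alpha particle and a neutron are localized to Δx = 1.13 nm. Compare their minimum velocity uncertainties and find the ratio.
The neutron has the larger minimum velocity uncertainty, by a ratio of 4.0.

For both particles, Δp_min = ℏ/(2Δx) = 4.666e-26 kg·m/s (same for both).

The velocity uncertainty is Δv = Δp/m:
- alpha particle: Δv = 4.666e-26 / 6.645e-27 = 7.023e+00 m/s = 7.023 m/s
- neutron: Δv = 4.666e-26 / 1.675e-27 = 2.786e+01 m/s = 27.859 m/s

Ratio: 2.786e+01 / 7.023e+00 = 4.0

The lighter particle has larger velocity uncertainty because Δv ∝ 1/m.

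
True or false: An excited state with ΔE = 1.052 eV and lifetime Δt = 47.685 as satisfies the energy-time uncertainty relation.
No, it violates the uncertainty relation.

Calculate the product ΔEΔt:
ΔE = 1.052 eV = 1.685e-19 J
ΔEΔt = (1.685e-19 J) × (4.769e-17 s)
ΔEΔt = 8.037e-36 J·s

Compare to the minimum allowed value ℏ/2:
ℏ/2 = 5.273e-35 J·s

Since ΔEΔt = 8.037e-36 J·s < 5.273e-35 J·s = ℏ/2,
this violates the uncertainty relation.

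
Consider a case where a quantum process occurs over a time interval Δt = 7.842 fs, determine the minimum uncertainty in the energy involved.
41.967 meV

Using the energy-time uncertainty principle:
ΔEΔt ≥ ℏ/2

The minimum uncertainty in energy is:
ΔE_min = ℏ/(2Δt)
ΔE_min = (1.055e-34 J·s) / (2 × 7.842e-15 s)
ΔE_min = 6.724e-21 J = 41.967 meV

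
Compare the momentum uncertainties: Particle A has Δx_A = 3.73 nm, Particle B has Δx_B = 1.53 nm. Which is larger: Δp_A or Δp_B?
Particle B has the larger minimum momentum uncertainty, by a factor of 2.44.

For each particle, the minimum momentum uncertainty is Δp_min = ℏ/(2Δx):

Particle A: Δp_A = ℏ/(2×3.730e-09 m) = 1.414e-26 kg·m/s
Particle B: Δp_B = ℏ/(2×1.530e-09 m) = 3.446e-26 kg·m/s

Ratio: Δp_B/Δp_A = 2.44

Since Δp_min ∝ 1/Δx, the particle with smaller position uncertainty (B) has larger momentum uncertainty.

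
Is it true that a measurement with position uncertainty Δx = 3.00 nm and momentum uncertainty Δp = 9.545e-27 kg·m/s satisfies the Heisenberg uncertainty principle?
No, it violates the uncertainty principle (impossible measurement).

Calculate the product ΔxΔp:
ΔxΔp = (3.000e-09 m) × (9.545e-27 kg·m/s)
ΔxΔp = 2.864e-35 J·s

Compare to the minimum allowed value ℏ/2:
ℏ/2 = 5.273e-35 J·s

Since ΔxΔp = 2.864e-35 J·s < 5.273e-35 J·s = ℏ/2,
the measurement violates the uncertainty principle.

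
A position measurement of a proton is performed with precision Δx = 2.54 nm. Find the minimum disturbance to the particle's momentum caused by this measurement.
2.076 × 10^-26 kg·m/s

The uncertainty principle implies that measuring position disturbs momentum:
ΔxΔp ≥ ℏ/2

When we measure position with precision Δx, we necessarily introduce a momentum uncertainty:
Δp ≥ ℏ/(2Δx)
Δp_min = (1.055e-34 J·s) / (2 × 2.540e-09 m)
Δp_min = 2.076e-26 kg·m/s

The more precisely we measure position, the greater the momentum disturbance.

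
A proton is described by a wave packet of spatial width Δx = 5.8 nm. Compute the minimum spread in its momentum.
9.091 × 10^-27 kg·m/s

For a wave packet, the spatial width Δx and momentum spread Δp are related by the uncertainty principle:
ΔxΔp ≥ ℏ/2

The minimum momentum spread is:
Δp_min = ℏ/(2Δx)
Δp_min = (1.055e-34 J·s) / (2 × 5.800e-09 m)
Δp_min = 9.091e-27 kg·m/s

A wave packet cannot have both a well-defined position and well-defined momentum.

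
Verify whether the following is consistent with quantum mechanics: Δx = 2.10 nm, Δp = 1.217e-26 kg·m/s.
No, it violates the uncertainty principle (impossible measurement).

Calculate the product ΔxΔp:
ΔxΔp = (2.100e-09 m) × (1.217e-26 kg·m/s)
ΔxΔp = 2.556e-35 J·s

Compare to the minimum allowed value ℏ/2:
ℏ/2 = 5.273e-35 J·s

Since ΔxΔp = 2.556e-35 J·s < 5.273e-35 J·s = ℏ/2,
the measurement violates the uncertainty principle.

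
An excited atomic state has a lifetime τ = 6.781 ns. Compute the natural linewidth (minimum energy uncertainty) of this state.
48.534 neV

Using the energy-time uncertainty principle:
ΔEΔt ≥ ℏ/2

The lifetime τ represents the time uncertainty Δt.
The natural linewidth (minimum energy uncertainty) is:

ΔE = ℏ/(2τ)
ΔE = (1.055e-34 J·s) / (2 × 6.781e-09 s)
ΔE = 7.776e-27 J = 48.534 neV

This natural linewidth limits the precision of spectroscopic measurements.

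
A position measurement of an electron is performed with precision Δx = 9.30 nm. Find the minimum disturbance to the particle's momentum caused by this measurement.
5.670 × 10^-27 kg·m/s

The uncertainty principle implies that measuring position disturbs momentum:
ΔxΔp ≥ ℏ/2

When we measure position with precision Δx, we necessarily introduce a momentum uncertainty:
Δp ≥ ℏ/(2Δx)
Δp_min = (1.055e-34 J·s) / (2 × 9.300e-09 m)
Δp_min = 5.670e-27 kg·m/s

The more precisely we measure position, the greater the momentum disturbance.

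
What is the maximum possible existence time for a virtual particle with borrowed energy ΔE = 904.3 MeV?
3.639 × 10^-25 s

Using the energy-time uncertainty principle:
ΔEΔt ≥ ℏ/2

For a virtual particle borrowing energy ΔE, the maximum lifetime is:
Δt_max = ℏ/(2ΔE)

Converting energy:
ΔE = 904.3 MeV = 1.449e-10 J

Δt_max = (1.055e-34 J·s) / (2 × 1.449e-10 J)
Δt_max = 3.639e-25 s = 3.639 × 10^-25 s

Virtual particles with higher borrowed energy exist for shorter times.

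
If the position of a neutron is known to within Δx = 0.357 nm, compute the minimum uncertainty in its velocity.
88.182 m/s

Using the Heisenberg uncertainty principle and Δp = mΔv:
ΔxΔp ≥ ℏ/2
Δx(mΔv) ≥ ℏ/2

The minimum uncertainty in velocity is:
Δv_min = ℏ/(2mΔx)
Δv_min = (1.055e-34 J·s) / (2 × 1.675e-27 kg × 3.570e-10 m)
Δv_min = 8.818e+01 m/s = 88.182 m/s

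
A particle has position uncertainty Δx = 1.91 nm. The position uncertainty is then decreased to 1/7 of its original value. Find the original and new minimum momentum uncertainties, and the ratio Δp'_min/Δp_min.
Original Δp_min = 2.761 × 10^-26 kg·m/s; new Δp'_min = 1.932 × 10^-25 kg·m/s; ratio Δp'_min/Δp_min = 7.

From the uncertainty principle ΔxΔp ≥ ℏ/2, the minimum momentum uncertainty is Δp_min = ℏ/(2Δx).

Original (Δx = 1.91 nm = 1.910e-09 m):
Δp_min = (1.055e-34 J·s)/(2 × 1.910e-09 m) = 2.761e-26 kg·m/s

When Δx → (1/7)Δx:
Δp'_min = ℏ/(2 × (1/7)Δx) = 7 × ℏ/(2Δx) = 7 × Δp_min
Δp'_min = 7 × 2.761e-26 kg·m/s = 1.932e-25 kg·m/s

Since Δp_min ∝ 1/Δx, when Δx is decreased to 1/7 of its original value, Δp_min increases to 7 times its original value.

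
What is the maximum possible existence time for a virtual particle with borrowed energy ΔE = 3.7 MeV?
88.948 ys

Using the energy-time uncertainty principle:
ΔEΔt ≥ ℏ/2

For a virtual particle borrowing energy ΔE, the maximum lifetime is:
Δt_max = ℏ/(2ΔE)

Converting energy:
ΔE = 3.7 MeV = 5.928e-13 J

Δt_max = (1.055e-34 J·s) / (2 × 5.928e-13 J)
Δt_max = 8.895e-23 s = 88.948 ys

Virtual particles with higher borrowed energy exist for shorter times.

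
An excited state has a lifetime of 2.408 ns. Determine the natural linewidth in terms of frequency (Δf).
33.047 MHz

Using the energy-time uncertainty principle and E = hf:
ΔEΔt ≥ ℏ/2
hΔf·Δt ≥ ℏ/2

The minimum frequency uncertainty is:
Δf = ℏ/(2hτ) = 1/(4πτ)
Δf = 1/(4π × 2.408e-09 s)
Δf = 3.305e+07 Hz = 33.047 MHz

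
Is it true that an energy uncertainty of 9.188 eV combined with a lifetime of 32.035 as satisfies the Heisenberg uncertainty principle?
No, it violates the uncertainty relation.

Calculate the product ΔEΔt:
ΔE = 9.188 eV = 1.472e-18 J
ΔEΔt = (1.472e-18 J) × (3.203e-17 s)
ΔEΔt = 4.716e-35 J·s

Compare to the minimum allowed value ℏ/2:
ℏ/2 = 5.273e-35 J·s

Since ΔEΔt = 4.716e-35 J·s < 5.273e-35 J·s = ℏ/2,
this violates the uncertainty relation.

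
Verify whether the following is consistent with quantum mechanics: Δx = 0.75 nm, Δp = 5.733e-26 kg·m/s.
No, it violates the uncertainty principle (impossible measurement).

Calculate the product ΔxΔp:
ΔxΔp = (7.500e-10 m) × (5.733e-26 kg·m/s)
ΔxΔp = 4.300e-35 J·s

Compare to the minimum allowed value ℏ/2:
ℏ/2 = 5.273e-35 J·s

Since ΔxΔp = 4.300e-35 J·s < 5.273e-35 J·s = ℏ/2,
the measurement violates the uncertainty principle.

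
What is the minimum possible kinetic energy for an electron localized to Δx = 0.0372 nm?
6.883 eV

Localizing a particle requires giving it sufficient momentum uncertainty:

1. From uncertainty principle: Δp ≥ ℏ/(2Δx)
   Δp_min = (1.055e-34 J·s) / (2 × 3.720e-11 m)
   Δp_min = 1.417e-24 kg·m/s

2. This momentum uncertainty corresponds to kinetic energy:
   KE ≈ (Δp)²/(2m) = (1.417e-24)²/(2 × 9.109e-31 kg)
   KE = 1.103e-18 J = 6.883 eV

Tighter localization requires more energy.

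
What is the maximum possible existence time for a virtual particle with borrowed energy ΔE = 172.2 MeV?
1.911 ys

Using the energy-time uncertainty principle:
ΔEΔt ≥ ℏ/2

For a virtual particle borrowing energy ΔE, the maximum lifetime is:
Δt_max = ℏ/(2ΔE)

Converting energy:
ΔE = 172.2 MeV = 2.759e-11 J

Δt_max = (1.055e-34 J·s) / (2 × 2.759e-11 J)
Δt_max = 1.911e-24 s = 1.911 ys

Virtual particles with higher borrowed energy exist for shorter times.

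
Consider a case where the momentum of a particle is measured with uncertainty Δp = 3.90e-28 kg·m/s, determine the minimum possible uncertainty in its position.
135.202 nm

Using the Heisenberg uncertainty principle:
ΔxΔp ≥ ℏ/2

The minimum uncertainty in position is:
Δx_min = ℏ/(2Δp)
Δx_min = (1.055e-34 J·s) / (2 × 3.900e-28 kg·m/s)
Δx_min = 1.352e-07 m = 135.202 nm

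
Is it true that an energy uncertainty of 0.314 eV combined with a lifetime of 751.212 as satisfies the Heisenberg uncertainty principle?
No, it violates the uncertainty relation.

Calculate the product ΔEΔt:
ΔE = 0.314 eV = 5.031e-20 J
ΔEΔt = (5.031e-20 J) × (7.512e-16 s)
ΔEΔt = 3.779e-35 J·s

Compare to the minimum allowed value ℏ/2:
ℏ/2 = 5.273e-35 J·s

Since ΔEΔt = 3.779e-35 J·s < 5.273e-35 J·s = ℏ/2,
this violates the uncertainty relation.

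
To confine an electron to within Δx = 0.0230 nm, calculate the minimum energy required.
18.006 eV

Localizing a particle requires giving it sufficient momentum uncertainty:

1. From uncertainty principle: Δp ≥ ℏ/(2Δx)
   Δp_min = (1.055e-34 J·s) / (2 × 2.300e-11 m)
   Δp_min = 2.293e-24 kg·m/s

2. This momentum uncertainty corresponds to kinetic energy:
   KE ≈ (Δp)²/(2m) = (2.293e-24)²/(2 × 9.109e-31 kg)
   KE = 2.885e-18 J = 18.006 eV

Tighter localization requires more energy.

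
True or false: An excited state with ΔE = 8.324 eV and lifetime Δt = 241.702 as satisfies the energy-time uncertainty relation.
Yes, it satisfies the uncertainty relation.

Calculate the product ΔEΔt:
ΔE = 8.324 eV = 1.334e-18 J
ΔEΔt = (1.334e-18 J) × (2.417e-16 s)
ΔEΔt = 3.223e-34 J·s

Compare to the minimum allowed value ℏ/2:
ℏ/2 = 5.273e-35 J·s

Since ΔEΔt = 3.223e-34 J·s ≥ 5.273e-35 J·s = ℏ/2,
this satisfies the uncertainty relation.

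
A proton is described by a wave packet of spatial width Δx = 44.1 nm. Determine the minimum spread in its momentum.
1.196 × 10^-27 kg·m/s

For a wave packet, the spatial width Δx and momentum spread Δp are related by the uncertainty principle:
ΔxΔp ≥ ℏ/2

The minimum momentum spread is:
Δp_min = ℏ/(2Δx)
Δp_min = (1.055e-34 J·s) / (2 × 4.410e-08 m)
Δp_min = 1.196e-27 kg·m/s

A wave packet cannot have both a well-defined position and well-defined momentum.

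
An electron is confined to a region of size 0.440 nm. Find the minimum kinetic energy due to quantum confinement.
49.199 meV

Using the uncertainty principle:

1. Position uncertainty: Δx ≈ 4.400e-10 m
2. Minimum momentum uncertainty: Δp = ℏ/(2Δx) = 1.198e-25 kg·m/s
3. Minimum kinetic energy:
   KE = (Δp)²/(2m) = (1.198e-25)²/(2 × 9.109e-31 kg)
   KE = 7.883e-21 J = 49.199 meV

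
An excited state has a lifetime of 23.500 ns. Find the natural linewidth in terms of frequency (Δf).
3.386 MHz

Using the energy-time uncertainty principle and E = hf:
ΔEΔt ≥ ℏ/2
hΔf·Δt ≥ ℏ/2

The minimum frequency uncertainty is:
Δf = ℏ/(2hτ) = 1/(4πτ)
Δf = 1/(4π × 2.350e-08 s)
Δf = 3.386e+06 Hz = 3.386 MHz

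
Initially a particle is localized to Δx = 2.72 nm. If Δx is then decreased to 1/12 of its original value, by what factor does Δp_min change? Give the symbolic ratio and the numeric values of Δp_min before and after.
Original Δp_min = 1.939 × 10^-26 kg·m/s; new Δp'_min = 2.326 × 10^-25 kg·m/s; ratio Δp'_min/Δp_min = 12.

From the uncertainty principle ΔxΔp ≥ ℏ/2, the minimum momentum uncertainty is Δp_min = ℏ/(2Δx).

Original (Δx = 2.72 nm = 2.720e-09 m):
Δp_min = (1.055e-34 J·s)/(2 × 2.720e-09 m) = 1.939e-26 kg·m/s

When Δx → (1/12)Δx:
Δp'_min = ℏ/(2 × (1/12)Δx) = 12 × ℏ/(2Δx) = 12 × Δp_min
Δp'_min = 12 × 1.939e-26 kg·m/s = 2.326e-25 kg·m/s

Since Δp_min ∝ 1/Δx, when Δx is decreased to 1/12 of its original value, Δp_min increases to 12 times its original value.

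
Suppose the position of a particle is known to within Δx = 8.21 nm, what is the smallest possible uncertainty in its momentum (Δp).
6.422 × 10^-27 kg·m/s

Using the Heisenberg uncertainty principle:
ΔxΔp ≥ ℏ/2

The minimum uncertainty in momentum is:
Δp_min = ℏ/(2Δx)
Δp_min = (1.055e-34 J·s) / (2 × 8.210e-09 m)
Δp_min = 6.422e-27 kg·m/s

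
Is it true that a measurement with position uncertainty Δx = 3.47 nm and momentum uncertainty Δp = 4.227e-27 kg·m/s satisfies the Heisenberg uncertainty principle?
No, it violates the uncertainty principle (impossible measurement).

Calculate the product ΔxΔp:
ΔxΔp = (3.470e-09 m) × (4.227e-27 kg·m/s)
ΔxΔp = 1.467e-35 J·s

Compare to the minimum allowed value ℏ/2:
ℏ/2 = 5.273e-35 J·s

Since ΔxΔp = 1.467e-35 J·s < 5.273e-35 J·s = ℏ/2,
the measurement violates the uncertainty principle.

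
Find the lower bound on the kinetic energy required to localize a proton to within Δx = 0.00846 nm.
72.479 meV

Localizing a particle requires giving it sufficient momentum uncertainty:

1. From uncertainty principle: Δp ≥ ℏ/(2Δx)
   Δp_min = (1.055e-34 J·s) / (2 × 8.460e-12 m)
   Δp_min = 6.233e-24 kg·m/s

2. This momentum uncertainty corresponds to kinetic energy:
   KE ≈ (Δp)²/(2m) = (6.233e-24)²/(2 × 1.673e-27 kg)
   KE = 1.161e-20 J = 72.479 meV

Tighter localization requires more energy.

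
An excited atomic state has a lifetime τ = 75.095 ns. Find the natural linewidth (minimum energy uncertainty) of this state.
4.383 neV

Using the energy-time uncertainty principle:
ΔEΔt ≥ ℏ/2

The lifetime τ represents the time uncertainty Δt.
The natural linewidth (minimum energy uncertainty) is:

ΔE = ℏ/(2τ)
ΔE = (1.055e-34 J·s) / (2 × 7.509e-08 s)
ΔE = 7.022e-28 J = 4.383 neV

This natural linewidth limits the precision of spectroscopic measurements.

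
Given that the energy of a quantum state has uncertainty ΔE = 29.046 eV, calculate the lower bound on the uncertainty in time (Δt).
11.331 as

Using the energy-time uncertainty principle:
ΔEΔt ≥ ℏ/2

The minimum uncertainty in time is:
Δt_min = ℏ/(2ΔE)
Δt_min = (1.055e-34 J·s) / (2 × 4.654e-18 J)
Δt_min = 1.133e-17 s = 11.331 as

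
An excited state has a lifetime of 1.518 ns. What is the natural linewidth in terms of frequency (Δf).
52.423 MHz

Using the energy-time uncertainty principle and E = hf:
ΔEΔt ≥ ℏ/2
hΔf·Δt ≥ ℏ/2

The minimum frequency uncertainty is:
Δf = ℏ/(2hτ) = 1/(4πτ)
Δf = 1/(4π × 1.518e-09 s)
Δf = 5.242e+07 Hz = 52.423 MHz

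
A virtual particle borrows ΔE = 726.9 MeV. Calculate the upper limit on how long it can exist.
4.528 × 10^-25 s

Using the energy-time uncertainty principle:
ΔEΔt ≥ ℏ/2

For a virtual particle borrowing energy ΔE, the maximum lifetime is:
Δt_max = ℏ/(2ΔE)

Converting energy:
ΔE = 726.9 MeV = 1.165e-10 J

Δt_max = (1.055e-34 J·s) / (2 × 1.165e-10 J)
Δt_max = 4.528e-25 s = 4.528 × 10^-25 s

Virtual particles with higher borrowed energy exist for shorter times.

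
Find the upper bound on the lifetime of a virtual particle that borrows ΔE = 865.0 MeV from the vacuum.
3.805 × 10^-25 s

Using the energy-time uncertainty principle:
ΔEΔt ≥ ℏ/2

For a virtual particle borrowing energy ΔE, the maximum lifetime is:
Δt_max = ℏ/(2ΔE)

Converting energy:
ΔE = 865.0 MeV = 1.386e-10 J

Δt_max = (1.055e-34 J·s) / (2 × 1.386e-10 J)
Δt_max = 3.805e-25 s = 3.805 × 10^-25 s

Virtual particles with higher borrowed energy exist for shorter times.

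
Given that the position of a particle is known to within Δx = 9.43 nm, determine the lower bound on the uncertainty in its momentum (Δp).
5.592 × 10^-27 kg·m/s

Using the Heisenberg uncertainty principle:
ΔxΔp ≥ ℏ/2

The minimum uncertainty in momentum is:
Δp_min = ℏ/(2Δx)
Δp_min = (1.055e-34 J·s) / (2 × 9.430e-09 m)
Δp_min = 5.592e-27 kg·m/s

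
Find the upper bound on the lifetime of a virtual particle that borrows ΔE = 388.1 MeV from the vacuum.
8.480 × 10^-25 s

Using the energy-time uncertainty principle:
ΔEΔt ≥ ℏ/2

For a virtual particle borrowing energy ΔE, the maximum lifetime is:
Δt_max = ℏ/(2ΔE)

Converting energy:
ΔE = 388.1 MeV = 6.218e-11 J

Δt_max = (1.055e-34 J·s) / (2 × 6.218e-11 J)
Δt_max = 8.480e-25 s = 8.480 × 10^-25 s

Virtual particles with higher borrowed energy exist for shorter times.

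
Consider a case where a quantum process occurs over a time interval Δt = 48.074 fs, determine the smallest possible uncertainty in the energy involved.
6.846 meV

Using the energy-time uncertainty principle:
ΔEΔt ≥ ℏ/2

The minimum uncertainty in energy is:
ΔE_min = ℏ/(2Δt)
ΔE_min = (1.055e-34 J·s) / (2 × 4.807e-14 s)
ΔE_min = 1.097e-21 J = 6.846 meV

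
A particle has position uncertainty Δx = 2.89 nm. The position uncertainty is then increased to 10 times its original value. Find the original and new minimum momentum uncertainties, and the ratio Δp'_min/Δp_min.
Original Δp_min = 1.825 × 10^-26 kg·m/s; new Δp'_min = 1.825 × 10^-27 kg·m/s; ratio Δp'_min/Δp_min = 1/10.

From the uncertainty principle ΔxΔp ≥ ℏ/2, the minimum momentum uncertainty is Δp_min = ℏ/(2Δx).

Original (Δx = 2.89 nm = 2.890e-09 m):
Δp_min = (1.055e-34 J·s)/(2 × 2.890e-09 m) = 1.825e-26 kg·m/s

When Δx → 10Δx:
Δp'_min = ℏ/(2 × 10Δx) = (1/10) × ℏ/(2Δx) = (1/10) × Δp_min
Δp'_min = 1/10 × 1.825e-26 kg·m/s = 1.825e-27 kg·m/s

Since Δp_min ∝ 1/Δx, when Δx is increased to 10 times its original value, Δp_min decreases to 1/10 of its original value.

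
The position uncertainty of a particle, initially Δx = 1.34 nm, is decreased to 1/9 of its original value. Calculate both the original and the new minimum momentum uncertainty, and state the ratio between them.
Original Δp_min = 3.935 × 10^-26 kg·m/s; new Δp'_min = 3.541 × 10^-25 kg·m/s; ratio Δp'_min/Δp_min = 9.

From the uncertainty principle ΔxΔp ≥ ℏ/2, the minimum momentum uncertainty is Δp_min = ℏ/(2Δx).

Original (Δx = 1.34 nm = 1.340e-09 m):
Δp_min = (1.055e-34 J·s)/(2 × 1.340e-09 m) = 3.935e-26 kg·m/s

When Δx → (1/9)Δx:
Δp'_min = ℏ/(2 × (1/9)Δx) = 9 × ℏ/(2Δx) = 9 × Δp_min
Δp'_min = 9 × 3.935e-26 kg·m/s = 3.541e-25 kg·m/s

Since Δp_min ∝ 1/Δx, when Δx is decreased to 1/9 of its original value, Δp_min increases to 9 times its original value.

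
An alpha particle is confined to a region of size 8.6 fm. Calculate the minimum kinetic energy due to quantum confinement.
17.656 keV

Using the uncertainty principle:

1. Position uncertainty: Δx ≈ 8.600e-15 m
2. Minimum momentum uncertainty: Δp = ℏ/(2Δx) = 6.131e-21 kg·m/s
3. Minimum kinetic energy:
   KE = (Δp)²/(2m) = (6.131e-21)²/(2 × 6.645e-27 kg)
   KE = 2.829e-15 J = 17.656 keV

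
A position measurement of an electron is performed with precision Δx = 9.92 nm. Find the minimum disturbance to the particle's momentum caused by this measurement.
5.315 × 10^-27 kg·m/s

The uncertainty principle implies that measuring position disturbs momentum:
ΔxΔp ≥ ℏ/2

When we measure position with precision Δx, we necessarily introduce a momentum uncertainty:
Δp ≥ ℏ/(2Δx)
Δp_min = (1.055e-34 J·s) / (2 × 9.920e-09 m)
Δp_min = 5.315e-27 kg·m/s

The more precisely we measure position, the greater the momentum disturbance.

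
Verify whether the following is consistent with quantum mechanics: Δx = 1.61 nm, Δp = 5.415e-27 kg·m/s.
No, it violates the uncertainty principle (impossible measurement).

Calculate the product ΔxΔp:
ΔxΔp = (1.610e-09 m) × (5.415e-27 kg·m/s)
ΔxΔp = 8.718e-36 J·s

Compare to the minimum allowed value ℏ/2:
ℏ/2 = 5.273e-35 J·s

Since ΔxΔp = 8.718e-36 J·s < 5.273e-35 J·s = ℏ/2,
the measurement violates the uncertainty principle.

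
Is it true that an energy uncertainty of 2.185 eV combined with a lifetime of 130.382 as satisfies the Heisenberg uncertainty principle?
No, it violates the uncertainty relation.

Calculate the product ΔEΔt:
ΔE = 2.185 eV = 3.501e-19 J
ΔEΔt = (3.501e-19 J) × (1.304e-16 s)
ΔEΔt = 4.564e-35 J·s

Compare to the minimum allowed value ℏ/2:
ℏ/2 = 5.273e-35 J·s

Since ΔEΔt = 4.564e-35 J·s < 5.273e-35 J·s = ℏ/2,
this violates the uncertainty relation.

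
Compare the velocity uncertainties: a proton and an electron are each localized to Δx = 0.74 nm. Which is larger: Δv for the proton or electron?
The electron has the larger minimum velocity uncertainty, by a ratio of 1836.2.

For both particles, Δp_min = ℏ/(2Δx) = 7.125e-26 kg·m/s (same for both).

The velocity uncertainty is Δv = Δp/m:
- proton: Δv = 7.125e-26 / 1.673e-27 = 4.260e+01 m/s = 42.601 m/s
- electron: Δv = 7.125e-26 / 9.109e-31 = 7.822e+04 m/s = 78.221 km/s

Ratio: 7.822e+04 / 4.260e+01 = 1836.2

The lighter particle has larger velocity uncertainty because Δv ∝ 1/m.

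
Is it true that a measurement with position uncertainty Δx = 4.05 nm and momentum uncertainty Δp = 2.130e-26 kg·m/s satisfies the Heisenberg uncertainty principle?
Yes, it satisfies the uncertainty principle.

Calculate the product ΔxΔp:
ΔxΔp = (4.050e-09 m) × (2.130e-26 kg·m/s)
ΔxΔp = 8.627e-35 J·s

Compare to the minimum allowed value ℏ/2:
ℏ/2 = 5.273e-35 J·s

Since ΔxΔp = 8.627e-35 J·s ≥ 5.273e-35 J·s = ℏ/2,
the measurement satisfies the uncertainty principle.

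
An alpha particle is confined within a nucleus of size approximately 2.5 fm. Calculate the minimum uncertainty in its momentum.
2.109 × 10^-20 kg·m/s

Using the Heisenberg uncertainty principle:
ΔxΔp ≥ ℏ/2

With Δx ≈ L = 2.500e-15 m (the confinement size):
Δp_min = ℏ/(2Δx)
Δp_min = (1.055e-34 J·s) / (2 × 2.500e-15 m)
Δp_min = 2.109e-20 kg·m/s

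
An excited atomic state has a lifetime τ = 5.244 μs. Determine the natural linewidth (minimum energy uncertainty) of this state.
62.759 peV

Using the energy-time uncertainty principle:
ΔEΔt ≥ ℏ/2

The lifetime τ represents the time uncertainty Δt.
The natural linewidth (minimum energy uncertainty) is:

ΔE = ℏ/(2τ)
ΔE = (1.055e-34 J·s) / (2 × 5.244e-06 s)
ΔE = 1.006e-29 J = 62.759 peV

This natural linewidth limits the precision of spectroscopic measurements.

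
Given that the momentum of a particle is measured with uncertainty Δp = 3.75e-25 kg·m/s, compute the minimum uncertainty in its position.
140.610 pm

Using the Heisenberg uncertainty principle:
ΔxΔp ≥ ℏ/2

The minimum uncertainty in position is:
Δx_min = ℏ/(2Δp)
Δx_min = (1.055e-34 J·s) / (2 × 3.750e-25 kg·m/s)
Δx_min = 1.406e-10 m = 140.610 pm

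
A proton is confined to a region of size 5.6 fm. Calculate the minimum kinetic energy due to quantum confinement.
165.416 keV

Using the uncertainty principle:

1. Position uncertainty: Δx ≈ 5.600e-15 m
2. Minimum momentum uncertainty: Δp = ℏ/(2Δx) = 9.416e-21 kg·m/s
3. Minimum kinetic energy:
   KE = (Δp)²/(2m) = (9.416e-21)²/(2 × 1.673e-27 kg)
   KE = 2.650e-14 J = 165.416 keV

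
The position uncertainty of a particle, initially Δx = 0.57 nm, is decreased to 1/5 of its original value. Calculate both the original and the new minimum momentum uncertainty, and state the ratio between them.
Original Δp_min = 9.251 × 10^-26 kg·m/s; new Δp'_min = 4.625 × 10^-25 kg·m/s; ratio Δp'_min/Δp_min = 5.

From the uncertainty principle ΔxΔp ≥ ℏ/2, the minimum momentum uncertainty is Δp_min = ℏ/(2Δx).

Original (Δx = 0.57 nm = 5.700e-10 m):
Δp_min = (1.055e-34 J·s)/(2 × 5.700e-10 m) = 9.251e-26 kg·m/s

When Δx → (1/5)Δx:
Δp'_min = ℏ/(2 × (1/5)Δx) = 5 × ℏ/(2Δx) = 5 × Δp_min
Δp'_min = 5 × 9.251e-26 kg·m/s = 4.625e-25 kg·m/s

Since Δp_min ∝ 1/Δx, when Δx is decreased to 1/5 of its original value, Δp_min increases to 5 times its original value.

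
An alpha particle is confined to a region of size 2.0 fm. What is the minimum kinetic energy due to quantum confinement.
326.452 keV

Using the uncertainty principle:

1. Position uncertainty: Δx ≈ 2.000e-15 m
2. Minimum momentum uncertainty: Δp = ℏ/(2Δx) = 2.636e-20 kg·m/s
3. Minimum kinetic energy:
   KE = (Δp)²/(2m) = (2.636e-20)²/(2 × 6.645e-27 kg)
   KE = 5.230e-14 J = 326.452 keV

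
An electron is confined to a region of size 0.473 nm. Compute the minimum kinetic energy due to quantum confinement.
42.574 meV

Using the uncertainty principle:

1. Position uncertainty: Δx ≈ 4.730e-10 m
2. Minimum momentum uncertainty: Δp = ℏ/(2Δx) = 1.115e-25 kg·m/s
3. Minimum kinetic energy:
   KE = (Δp)²/(2m) = (1.115e-25)²/(2 × 9.109e-31 kg)
   KE = 6.821e-21 J = 42.574 meV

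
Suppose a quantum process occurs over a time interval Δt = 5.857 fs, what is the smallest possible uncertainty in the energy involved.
56.190 meV

Using the energy-time uncertainty principle:
ΔEΔt ≥ ℏ/2

The minimum uncertainty in energy is:
ΔE_min = ℏ/(2Δt)
ΔE_min = (1.055e-34 J·s) / (2 × 5.857e-15 s)
ΔE_min = 9.003e-21 J = 56.190 meV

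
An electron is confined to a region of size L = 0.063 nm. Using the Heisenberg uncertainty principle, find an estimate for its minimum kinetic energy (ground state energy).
2.400 eV

Using the uncertainty principle to estimate ground state energy:

1. The position uncertainty is approximately the confinement size:
   Δx ≈ L = 6.300e-11 m

2. From ΔxΔp ≥ ℏ/2, the minimum momentum uncertainty is:
   Δp ≈ ℏ/(2L) = 8.370e-25 kg·m/s

3. The kinetic energy is approximately:
   KE ≈ (Δp)²/(2m) = (8.370e-25)²/(2 × 9.109e-31 kg)
   KE ≈ 3.845e-19 J = 2.400 eV

This is an order-of-magnitude estimate of the ground state energy.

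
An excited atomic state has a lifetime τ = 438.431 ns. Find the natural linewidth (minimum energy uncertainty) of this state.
750.645 peV

Using the energy-time uncertainty principle:
ΔEΔt ≥ ℏ/2

The lifetime τ represents the time uncertainty Δt.
The natural linewidth (minimum energy uncertainty) is:

ΔE = ℏ/(2τ)
ΔE = (1.055e-34 J·s) / (2 × 4.384e-07 s)
ΔE = 1.203e-28 J = 750.645 peV

This natural linewidth limits the precision of spectroscopic measurements.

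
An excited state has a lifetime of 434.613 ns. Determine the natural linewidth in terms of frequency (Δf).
183.100 kHz

Using the energy-time uncertainty principle and E = hf:
ΔEΔt ≥ ℏ/2
hΔf·Δt ≥ ℏ/2

The minimum frequency uncertainty is:
Δf = ℏ/(2hτ) = 1/(4πτ)
Δf = 1/(4π × 4.346e-07 s)
Δf = 1.831e+05 Hz = 183.100 kHz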